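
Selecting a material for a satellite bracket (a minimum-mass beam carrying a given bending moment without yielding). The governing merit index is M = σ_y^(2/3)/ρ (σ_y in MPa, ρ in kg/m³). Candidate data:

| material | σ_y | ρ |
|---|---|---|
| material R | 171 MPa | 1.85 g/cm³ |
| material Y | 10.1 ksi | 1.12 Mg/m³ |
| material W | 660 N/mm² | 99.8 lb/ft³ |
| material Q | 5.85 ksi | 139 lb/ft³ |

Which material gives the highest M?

material W

Convert each candidate to consistent units, then evaluate M:
  material R: σ_y = 171.0 MPa, ρ = 1850 kg/m³
  material Y: σ_y = 69.64 MPa, ρ = 1120 kg/m³
  material W: σ_y = 660.0 MPa, ρ = 1599 kg/m³
  material Q: σ_y = 40.33 MPa, ρ = 2227 kg/m³
  material W: M = 47.4×10⁻³
  material R: M = 16.7×10⁻³
  material Y: M = 15.1×10⁻³
  material Q: M = 5.28×10⁻³
The maximum is for material W.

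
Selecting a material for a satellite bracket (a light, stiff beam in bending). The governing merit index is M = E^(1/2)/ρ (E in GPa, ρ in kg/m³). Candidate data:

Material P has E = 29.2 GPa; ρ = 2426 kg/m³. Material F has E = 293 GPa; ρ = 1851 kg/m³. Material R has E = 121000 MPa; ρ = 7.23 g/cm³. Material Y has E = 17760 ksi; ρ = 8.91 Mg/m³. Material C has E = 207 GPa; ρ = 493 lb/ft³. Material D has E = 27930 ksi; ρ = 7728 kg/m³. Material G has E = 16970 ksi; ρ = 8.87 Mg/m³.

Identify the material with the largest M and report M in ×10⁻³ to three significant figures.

material F, M = 9.25×10⁻³

Convert each candidate to consistent units, then evaluate M:
  material P: E = 29.20 GPa, ρ = 2426 kg/m³
  material F: E = 293.0 GPa, ρ = 1851 kg/m³
  material R: E = 121.0 GPa, ρ = 7230 kg/m³
  material Y: E = 122.5 GPa, ρ = 8910 kg/m³
  material C: E = 207.0 GPa, ρ = 7897 kg/m³
  material D: E = 192.6 GPa, ρ = 7728 kg/m³
  material G: E = 117.0 GPa, ρ = 8870 kg/m³
  material F: M = 9.25×10⁻³
  material P: M = 2.23×10⁻³
  material C: M = 1.82×10⁻³
  material D: M = 1.80×10⁻³
  material R: M = 1.52×10⁻³
  material Y: M = 1.24×10⁻³
  material G: M = 1.22×10⁻³
Material F has the largest M.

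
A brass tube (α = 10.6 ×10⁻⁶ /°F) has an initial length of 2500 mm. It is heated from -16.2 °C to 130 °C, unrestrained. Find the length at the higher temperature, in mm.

2507.0 mm

Convert α: 10.6×10⁻⁶/°F × (9/5) = 19.1×10⁻⁶/K.
ΔT = 130 − (-16.2) = 146.2 K.
ΔL = α·L₀·ΔT = 19.1×10⁻⁶ × 2500 mm × 146.2 K = 6.97 mm.
L = L₀ + ΔL = 2500 + 6.97 = 2507.0 mm.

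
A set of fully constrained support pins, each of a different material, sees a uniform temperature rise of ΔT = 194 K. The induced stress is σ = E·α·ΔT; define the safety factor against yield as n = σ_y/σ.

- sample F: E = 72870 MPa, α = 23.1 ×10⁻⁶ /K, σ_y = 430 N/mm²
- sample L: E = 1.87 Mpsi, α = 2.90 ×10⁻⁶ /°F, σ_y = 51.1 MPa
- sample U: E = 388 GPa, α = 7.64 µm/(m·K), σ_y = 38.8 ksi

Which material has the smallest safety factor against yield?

sample U

Converting E to GPa, α to ×10⁻⁶/K, σ_y to MPa, then σ and n for each:
  sample F: E = 72.87, α = 23.1, σ_y = 430.0 → σ = 327 MPa, n = 1.32
  sample L: E = 12.89, α = 5.22, σ_y = 51.10 → σ = 13.1 MPa, n = 3.91
  sample U: E = 388.0, α = 7.64, σ_y = 267.5 → σ = 575 MPa, n = 0.465
The minimum is sample U at n = 0.465.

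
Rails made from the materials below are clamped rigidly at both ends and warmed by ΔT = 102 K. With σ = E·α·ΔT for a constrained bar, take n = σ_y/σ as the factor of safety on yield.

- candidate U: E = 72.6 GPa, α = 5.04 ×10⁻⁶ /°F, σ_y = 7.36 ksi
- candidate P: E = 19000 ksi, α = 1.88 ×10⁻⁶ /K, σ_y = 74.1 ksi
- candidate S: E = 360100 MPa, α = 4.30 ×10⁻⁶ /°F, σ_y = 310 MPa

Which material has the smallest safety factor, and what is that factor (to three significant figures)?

Per material, after unit conversion:
  candidate U: E = 72.60, α = 9.07, σ_y = 50.75 → σ = 67.2 MPa, n = 0.755
  candidate P: E = 131.0, α = 1.88, σ_y = 510.9 → σ = 25.1 MPa, n = 20.3
  candidate S: E = 360.1, α = 7.74, σ_y = 310.0 → σ = 284 MPa, n = 1.09
Smallest n: candidate U with n = 0.755.

candidate U, n = 0.755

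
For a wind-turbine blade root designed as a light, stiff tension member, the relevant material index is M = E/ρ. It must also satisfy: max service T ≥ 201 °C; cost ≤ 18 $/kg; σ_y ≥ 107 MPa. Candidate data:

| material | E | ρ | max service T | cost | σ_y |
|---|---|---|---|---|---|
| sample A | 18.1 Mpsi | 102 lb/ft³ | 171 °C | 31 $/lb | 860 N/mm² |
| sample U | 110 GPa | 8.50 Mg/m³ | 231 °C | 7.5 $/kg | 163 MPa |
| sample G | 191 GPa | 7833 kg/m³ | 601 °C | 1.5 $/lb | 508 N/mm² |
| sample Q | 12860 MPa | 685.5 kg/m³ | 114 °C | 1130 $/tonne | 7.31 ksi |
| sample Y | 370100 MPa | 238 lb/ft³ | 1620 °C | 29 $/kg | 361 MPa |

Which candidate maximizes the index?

Screen on constraints: max service T ≥ 201 °C; cost ≤ 18 $/kg; σ_y ≥ 107 MPa. Survivors: sample U, sample G.
After converting to SI:
  sample U: E = 110.0 GPa, ρ = 8500 kg/m³
  sample G: E = 191.0 GPa, ρ = 7833 kg/m³
  sample G: M = 24.4 MN·m/kg
  sample U: M = 12.9 MN·m/kg
The maximum is for sample G.

sample G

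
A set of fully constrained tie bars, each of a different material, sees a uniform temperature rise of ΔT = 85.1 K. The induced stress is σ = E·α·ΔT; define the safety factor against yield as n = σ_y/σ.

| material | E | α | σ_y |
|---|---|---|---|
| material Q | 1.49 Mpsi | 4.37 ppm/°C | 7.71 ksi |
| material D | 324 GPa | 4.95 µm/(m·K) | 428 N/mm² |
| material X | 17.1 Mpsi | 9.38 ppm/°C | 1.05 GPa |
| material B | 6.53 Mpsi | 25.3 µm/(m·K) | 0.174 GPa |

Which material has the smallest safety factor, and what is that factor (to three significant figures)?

With everything in SI (GPa, ×10⁻⁶/K, MPa):
  material Q: E = 10.27, α = 4.37, σ_y = 53.16 → σ = 3.82 MPa, n = 13.9
  material D: E = 324.0, α = 4.95, σ_y = 428.0 → σ = 136 MPa, n = 3.14
  material X: E = 117.9, α = 9.38, σ_y = 1050 → σ = 94.1 MPa, n = 11.2
  material B: E = 45.02, α = 25.3, σ_y = 174.0 → σ = 96.9 MPa, n = 1.80
The minimum is material B at n = 1.80.

material B, n = 1.80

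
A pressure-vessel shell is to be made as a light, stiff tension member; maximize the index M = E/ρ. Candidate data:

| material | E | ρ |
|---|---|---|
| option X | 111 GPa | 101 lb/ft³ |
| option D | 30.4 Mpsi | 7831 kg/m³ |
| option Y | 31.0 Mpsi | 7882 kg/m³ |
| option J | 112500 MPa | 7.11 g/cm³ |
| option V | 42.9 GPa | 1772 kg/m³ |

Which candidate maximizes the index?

Putting every candidate on a common basis:
  option X: E = 111.0 GPa, ρ = 1618 kg/m³
  option D: E = 209.6 GPa, ρ = 7831 kg/m³
  option Y: E = 213.7 GPa, ρ = 7882 kg/m³
  option J: E = 112.5 GPa, ρ = 7110 kg/m³
  option V: E = 42.90 GPa, ρ = 1772 kg/m³
  option X: M = 68.6 MN·m/kg
  option Y: M = 27.1 MN·m/kg
  option D: M = 26.8 MN·m/kg
  option V: M = 24.2 MN·m/kg
  option J: M = 15.8 MN·m/kg
The maximum is for option X.

option X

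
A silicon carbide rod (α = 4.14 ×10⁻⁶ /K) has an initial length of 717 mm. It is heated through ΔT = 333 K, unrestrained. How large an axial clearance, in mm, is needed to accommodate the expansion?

0.988 mm

ΔL = α·L₀·ΔT = 4.14×10⁻⁶ × 717 mm × 333.0 K = 0.988 mm.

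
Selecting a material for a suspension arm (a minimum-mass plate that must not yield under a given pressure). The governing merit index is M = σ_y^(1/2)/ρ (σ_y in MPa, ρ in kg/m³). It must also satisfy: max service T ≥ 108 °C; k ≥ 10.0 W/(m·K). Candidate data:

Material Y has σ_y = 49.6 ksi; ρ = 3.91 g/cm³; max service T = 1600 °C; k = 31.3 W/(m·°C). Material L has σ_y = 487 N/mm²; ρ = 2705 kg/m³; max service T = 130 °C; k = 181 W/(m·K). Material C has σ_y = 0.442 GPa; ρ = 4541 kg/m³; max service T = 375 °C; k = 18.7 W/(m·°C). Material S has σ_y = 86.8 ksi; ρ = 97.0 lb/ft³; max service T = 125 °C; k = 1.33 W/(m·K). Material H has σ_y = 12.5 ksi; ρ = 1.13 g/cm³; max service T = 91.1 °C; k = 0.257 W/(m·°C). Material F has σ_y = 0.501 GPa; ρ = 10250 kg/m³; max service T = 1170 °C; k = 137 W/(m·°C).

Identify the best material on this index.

Screen on constraints: max service T ≥ 108 °C; k ≥ 10.0 W/(m·K). Survivors: material Y, material L, material C, material F.
Normalizing units and computing the index:
  material Y: σ_y = 342.0 MPa, ρ = 3910 kg/m³
  material L: σ_y = 487.0 MPa, ρ = 2705 kg/m³
  material C: σ_y = 442.0 MPa, ρ = 4541 kg/m³
  material F: σ_y = 501.0 MPa, ρ = 10250 kg/m³
  material L: M = 8.16×10⁻³
  material Y: M = 4.73×10⁻³
  material C: M = 4.63×10⁻³
  material F: M = 2.18×10⁻³
Material L ranks first.

material L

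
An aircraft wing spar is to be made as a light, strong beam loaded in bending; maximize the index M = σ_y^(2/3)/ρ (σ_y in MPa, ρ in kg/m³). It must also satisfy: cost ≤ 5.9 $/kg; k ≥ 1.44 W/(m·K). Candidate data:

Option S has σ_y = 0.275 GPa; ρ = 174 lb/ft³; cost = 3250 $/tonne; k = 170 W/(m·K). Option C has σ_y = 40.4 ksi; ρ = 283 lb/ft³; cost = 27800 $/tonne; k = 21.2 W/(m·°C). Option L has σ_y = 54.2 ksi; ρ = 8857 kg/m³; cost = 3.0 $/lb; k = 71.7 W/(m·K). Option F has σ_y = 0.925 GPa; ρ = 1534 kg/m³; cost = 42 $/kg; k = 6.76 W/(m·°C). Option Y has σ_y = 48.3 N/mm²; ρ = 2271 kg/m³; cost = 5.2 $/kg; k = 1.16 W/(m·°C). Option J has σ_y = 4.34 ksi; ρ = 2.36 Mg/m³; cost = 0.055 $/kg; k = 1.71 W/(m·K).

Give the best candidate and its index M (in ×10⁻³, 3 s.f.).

option S, M = 15.2×10⁻³

Screen on constraints: cost ≤ 5.9 $/kg; k ≥ 1.44 W/(m·K). Survivors: option S, option J.
Convert each candidate to consistent units, then evaluate M:
  option S: σ_y = 275.0 MPa, ρ = 2787 kg/m³
  option J: σ_y = 29.92 MPa, ρ = 2360 kg/m³
  option S: M = 15.2×10⁻³
  option J: M = 4.08×10⁻³
Option S has the largest M.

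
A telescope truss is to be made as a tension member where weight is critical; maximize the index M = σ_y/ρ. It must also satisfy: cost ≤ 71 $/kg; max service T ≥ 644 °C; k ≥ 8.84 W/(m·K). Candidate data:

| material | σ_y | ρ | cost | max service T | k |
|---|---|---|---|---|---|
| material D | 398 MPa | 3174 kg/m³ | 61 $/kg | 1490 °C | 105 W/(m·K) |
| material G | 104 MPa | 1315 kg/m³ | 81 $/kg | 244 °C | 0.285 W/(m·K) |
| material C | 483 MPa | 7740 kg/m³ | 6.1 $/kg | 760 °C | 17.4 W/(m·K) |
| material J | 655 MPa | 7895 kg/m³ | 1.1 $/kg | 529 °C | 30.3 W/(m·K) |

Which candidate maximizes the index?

material D

Screen on constraints: cost ≤ 71 $/kg; max service T ≥ 644 °C; k ≥ 8.84 W/(m·K). Survivors: material D, material C.
Per-candidate index values:
  material D: M = 125 kN·m/kg
  material C: M = 62.4 kN·m/kg
Material D ranks first.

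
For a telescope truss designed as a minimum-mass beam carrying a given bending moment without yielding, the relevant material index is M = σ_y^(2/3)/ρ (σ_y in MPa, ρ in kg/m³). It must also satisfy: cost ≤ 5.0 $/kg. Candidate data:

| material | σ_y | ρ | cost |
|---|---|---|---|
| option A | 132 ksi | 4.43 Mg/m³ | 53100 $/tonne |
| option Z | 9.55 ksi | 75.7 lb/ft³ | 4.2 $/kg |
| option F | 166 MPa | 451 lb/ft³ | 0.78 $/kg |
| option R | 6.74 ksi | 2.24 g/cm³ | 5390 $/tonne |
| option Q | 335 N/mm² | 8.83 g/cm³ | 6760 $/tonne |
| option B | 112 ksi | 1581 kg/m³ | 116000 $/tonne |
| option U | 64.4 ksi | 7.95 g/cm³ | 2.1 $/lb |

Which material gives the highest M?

Screen on constraints: cost ≤ 5.0 $/kg. Survivors: option Z, option F, option U.
In SI units:
  option Z: σ_y = 65.84 MPa, ρ = 1213 kg/m³
  option F: σ_y = 166.0 MPa, ρ = 7224 kg/m³
  option U: σ_y = 444.0 MPa, ρ = 7950 kg/m³
  option Z: M = 13.4×10⁻³
  option U: M = 7.32×10⁻³
  option F: M = 4.18×10⁻³
Option Z has the largest M.

option Z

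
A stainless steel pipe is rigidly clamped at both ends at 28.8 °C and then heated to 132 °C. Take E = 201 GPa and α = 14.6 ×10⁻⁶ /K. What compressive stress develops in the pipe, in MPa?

303 MPa

ΔT = 103.2 K. Constrained thermal stress σ = E·α·ΔT = 201.0×10³ MPa × 14.6×10⁻⁶ × 103.2 = 303 MPa (compressive).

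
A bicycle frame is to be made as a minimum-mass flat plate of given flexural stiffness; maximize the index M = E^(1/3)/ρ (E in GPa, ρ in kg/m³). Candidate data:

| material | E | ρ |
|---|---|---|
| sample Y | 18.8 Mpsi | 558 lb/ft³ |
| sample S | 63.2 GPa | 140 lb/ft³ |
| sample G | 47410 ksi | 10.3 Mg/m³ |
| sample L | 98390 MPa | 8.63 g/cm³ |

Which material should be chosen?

sample S

Putting every candidate on a common basis:
  sample Y: E = 129.6 GPa, ρ = 8938 kg/m³
  sample S: E = 63.20 GPa, ρ = 2243 kg/m³
  sample G: E = 326.9 GPa, ρ = 10300 kg/m³
  sample L: E = 98.39 GPa, ρ = 8630 kg/m³
  sample S: M = 1.78×10⁻³
  sample G: M = 0.669×10⁻³
  sample Y: M = 0.566×10⁻³
  sample L: M = 0.535×10⁻³
Sample S ranks first.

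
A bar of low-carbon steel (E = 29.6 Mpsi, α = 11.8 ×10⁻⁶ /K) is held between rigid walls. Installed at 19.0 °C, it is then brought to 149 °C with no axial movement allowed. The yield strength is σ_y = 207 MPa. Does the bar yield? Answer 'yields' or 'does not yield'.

E = 29.6 Mpsi = 204.1 GPa.
ΔT = 130.0 K. Constrained thermal stress σ = E·α·ΔT = 204.1×10³ MPa × 11.8×10⁻⁶ × 130.0 = 313 MPa (compressive).
Compare to σ_y = 207 MPa: σ ≥ σ_y, so it yields.

yields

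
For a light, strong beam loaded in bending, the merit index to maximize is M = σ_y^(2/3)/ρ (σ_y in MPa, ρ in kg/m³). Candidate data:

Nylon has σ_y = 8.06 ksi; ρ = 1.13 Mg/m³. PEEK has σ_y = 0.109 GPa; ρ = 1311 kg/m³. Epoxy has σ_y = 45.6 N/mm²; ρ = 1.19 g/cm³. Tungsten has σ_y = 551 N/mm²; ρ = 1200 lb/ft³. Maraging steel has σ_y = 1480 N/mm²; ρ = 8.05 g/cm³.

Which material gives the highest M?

Convert each candidate to consistent units, then evaluate M:
  nylon: σ_y = 55.57 MPa, ρ = 1130 kg/m³
  PEEK: σ_y = 109.0 MPa, ρ = 1311 kg/m³
  epoxy: σ_y = 45.60 MPa, ρ = 1190 kg/m³
  tungsten: σ_y = 551.0 MPa, ρ = 19220 kg/m³
  maraging steel: σ_y = 1480 MPa, ρ = 8050 kg/m³
  PEEK: M = 17.4×10⁻³
  maraging steel: M = 16.1×10⁻³
  nylon: M = 12.9×10⁻³
  epoxy: M = 10.7×10⁻³
  tungsten: M = 3.50×10⁻³
Highest index: PEEK.

PEEK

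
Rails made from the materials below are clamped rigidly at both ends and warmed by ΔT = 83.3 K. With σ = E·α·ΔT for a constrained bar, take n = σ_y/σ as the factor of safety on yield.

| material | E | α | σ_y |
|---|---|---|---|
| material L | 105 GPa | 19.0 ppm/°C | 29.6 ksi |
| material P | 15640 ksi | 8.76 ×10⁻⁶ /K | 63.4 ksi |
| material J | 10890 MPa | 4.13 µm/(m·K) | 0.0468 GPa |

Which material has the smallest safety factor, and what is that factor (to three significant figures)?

material L, n = 1.23

In consistent units (E in GPa, α in ×10⁻⁶/K, σ_y in MPa):
  material L: E = 105.0, α = 19.0, σ_y = 204.1 → σ = 166 MPa, n = 1.23
  material P: E = 107.8, α = 8.76, σ_y = 437.1 → σ = 78.7 MPa, n = 5.56
  material J: E = 10.89, α = 4.13, σ_y = 46.80 → σ = 3.75 MPa, n = 12.5
Smallest n: material L with n = 1.23.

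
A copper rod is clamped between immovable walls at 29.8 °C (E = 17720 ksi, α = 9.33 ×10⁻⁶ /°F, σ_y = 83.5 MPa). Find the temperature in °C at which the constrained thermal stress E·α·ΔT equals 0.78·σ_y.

61.5 °C

E = 17720 ksi = 122.2 GPa.
α = 9.33×10⁻⁶/°F × 9/5 = 16.8×10⁻⁶/K.
E·α·ΔT = 65.13 MPa ⇒ ΔT = 65.13 / (122.2×10³ × 16.8×10⁻⁶) = 31.74 K.
T = 29.8 + 31.74 = 61.54 °C.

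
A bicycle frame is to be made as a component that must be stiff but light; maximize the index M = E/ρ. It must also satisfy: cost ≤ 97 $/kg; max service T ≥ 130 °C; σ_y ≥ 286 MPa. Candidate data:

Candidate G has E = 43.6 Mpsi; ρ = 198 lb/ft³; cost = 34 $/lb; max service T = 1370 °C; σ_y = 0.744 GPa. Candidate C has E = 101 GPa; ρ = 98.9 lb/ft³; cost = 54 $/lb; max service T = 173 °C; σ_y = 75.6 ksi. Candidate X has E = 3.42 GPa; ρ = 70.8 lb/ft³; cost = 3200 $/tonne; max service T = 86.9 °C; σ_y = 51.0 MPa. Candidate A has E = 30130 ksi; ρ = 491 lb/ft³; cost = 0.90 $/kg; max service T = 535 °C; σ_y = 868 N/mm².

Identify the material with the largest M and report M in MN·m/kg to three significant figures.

Screen on constraints: cost ≤ 97 $/kg; max service T ≥ 130 °C; σ_y ≥ 286 MPa. Survivors: candidate G, candidate A.
In SI units:
  candidate G: E = 300.6 GPa, ρ = 3172 kg/m³
  candidate A: E = 207.7 GPa, ρ = 7865 kg/m³
  candidate G: M = 94.8 MN·m/kg
  candidate A: M = 26.4 MN·m/kg
Candidate G has the largest M.

candidate G, M = 94.8 MN·m/kg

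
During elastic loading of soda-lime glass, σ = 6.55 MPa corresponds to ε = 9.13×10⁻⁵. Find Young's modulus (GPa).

71.7 GPa

E = σ/ε = 6.55 MPa / 9.13×10⁻⁵ = 71740 MPa = 71.7 GPa.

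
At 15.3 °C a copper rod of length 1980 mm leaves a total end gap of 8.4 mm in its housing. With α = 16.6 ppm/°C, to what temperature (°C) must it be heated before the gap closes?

271 °C

α·L₀·ΔT = 8.4 mm ⇒ ΔT = 8.4 / (16.6×10⁻⁶ × 1980.0) = 255.6 K.
T = 15.3 + 255.6 = 270.9 °C.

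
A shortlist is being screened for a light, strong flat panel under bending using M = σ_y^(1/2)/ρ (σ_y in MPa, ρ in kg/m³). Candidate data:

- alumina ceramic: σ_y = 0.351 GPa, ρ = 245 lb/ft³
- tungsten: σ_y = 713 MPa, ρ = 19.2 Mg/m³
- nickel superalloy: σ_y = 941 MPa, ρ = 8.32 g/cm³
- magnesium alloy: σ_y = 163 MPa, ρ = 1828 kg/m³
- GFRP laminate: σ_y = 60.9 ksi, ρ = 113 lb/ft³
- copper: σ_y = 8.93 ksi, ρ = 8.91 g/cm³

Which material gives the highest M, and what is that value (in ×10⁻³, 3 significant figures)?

GFRP laminate, M = 11.3×10⁻³

In SI units:
  alumina ceramic: σ_y = 351.0 MPa, ρ = 3925 kg/m³
  tungsten: σ_y = 713.0 MPa, ρ = 19200 kg/m³
  nickel superalloy: σ_y = 941.0 MPa, ρ = 8320 kg/m³
  magnesium alloy: σ_y = 163.0 MPa, ρ = 1828 kg/m³
  GFRP laminate: σ_y = 419.9 MPa, ρ = 1810 kg/m³
  copper: σ_y = 61.57 MPa, ρ = 8910 kg/m³
  GFRP laminate: M = 11.3×10⁻³
  magnesium alloy: M = 6.98×10⁻³
  alumina ceramic: M = 4.77×10⁻³
  nickel superalloy: M = 3.69×10⁻³
  tungsten: M = 1.39×10⁻³
  copper: M = 0.881×10⁻³
The maximum is for GFRP laminate.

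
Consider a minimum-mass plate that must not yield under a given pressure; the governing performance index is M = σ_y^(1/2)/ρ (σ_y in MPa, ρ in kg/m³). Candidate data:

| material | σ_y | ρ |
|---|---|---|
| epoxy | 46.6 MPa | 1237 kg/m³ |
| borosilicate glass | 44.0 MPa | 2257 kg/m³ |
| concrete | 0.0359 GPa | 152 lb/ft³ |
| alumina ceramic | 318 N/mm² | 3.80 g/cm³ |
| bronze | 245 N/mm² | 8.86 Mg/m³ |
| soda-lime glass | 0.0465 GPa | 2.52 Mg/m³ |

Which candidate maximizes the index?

epoxy

Normalizing units and computing the index:
  epoxy: σ_y = 46.60 MPa, ρ = 1237 kg/m³
  borosilicate glass: σ_y = 44.00 MPa, ρ = 2257 kg/m³
  concrete: σ_y = 35.90 MPa, ρ = 2435 kg/m³
  alumina ceramic: σ_y = 318.0 MPa, ρ = 3800 kg/m³
  bronze: σ_y = 245.0 MPa, ρ = 8860 kg/m³
  soda-lime glass: σ_y = 46.50 MPa, ρ = 2520 kg/m³
  epoxy: M = 5.52×10⁻³
  alumina ceramic: M = 4.69×10⁻³
  borosilicate glass: M = 2.94×10⁻³
  soda-lime glass: M = 2.71×10⁻³
  concrete: M = 2.46×10⁻³
  bronze: M = 1.77×10⁻³
Epoxy ranks first.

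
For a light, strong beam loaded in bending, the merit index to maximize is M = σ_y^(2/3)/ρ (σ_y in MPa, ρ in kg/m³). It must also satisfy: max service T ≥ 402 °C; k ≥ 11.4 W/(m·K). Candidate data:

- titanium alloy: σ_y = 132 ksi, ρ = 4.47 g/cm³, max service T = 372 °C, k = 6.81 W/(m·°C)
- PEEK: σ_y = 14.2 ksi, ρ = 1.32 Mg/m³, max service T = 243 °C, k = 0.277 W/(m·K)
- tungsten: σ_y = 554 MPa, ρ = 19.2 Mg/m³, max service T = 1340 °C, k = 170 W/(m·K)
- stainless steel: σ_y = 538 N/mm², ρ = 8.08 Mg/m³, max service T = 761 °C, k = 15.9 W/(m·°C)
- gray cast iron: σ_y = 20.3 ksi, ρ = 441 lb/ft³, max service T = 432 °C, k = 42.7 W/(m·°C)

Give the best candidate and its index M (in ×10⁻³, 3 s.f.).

Screen on constraints: max service T ≥ 402 °C; k ≥ 11.4 W/(m·K). Survivors: tungsten, stainless steel, gray cast iron.
In SI units:
  tungsten: σ_y = 554.0 MPa, ρ = 19200 kg/m³
  stainless steel: σ_y = 538.0 MPa, ρ = 8080 kg/m³
  gray cast iron: σ_y = 140.0 MPa, ρ = 7064 kg/m³
  stainless steel: M = 8.19×10⁻³
  gray cast iron: M = 3.82×10⁻³
  tungsten: M = 3.51×10⁻³
Stainless steel has the largest M.

stainless steel, M = 8.19×10⁻³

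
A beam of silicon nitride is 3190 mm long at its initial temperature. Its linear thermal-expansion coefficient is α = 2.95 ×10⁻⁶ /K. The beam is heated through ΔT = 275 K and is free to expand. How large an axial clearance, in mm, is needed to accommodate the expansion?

2.59 mm

ΔL = α·L₀·ΔT = 2.95×10⁻⁶ × 3190 mm × 275.0 K = 2.59 mm.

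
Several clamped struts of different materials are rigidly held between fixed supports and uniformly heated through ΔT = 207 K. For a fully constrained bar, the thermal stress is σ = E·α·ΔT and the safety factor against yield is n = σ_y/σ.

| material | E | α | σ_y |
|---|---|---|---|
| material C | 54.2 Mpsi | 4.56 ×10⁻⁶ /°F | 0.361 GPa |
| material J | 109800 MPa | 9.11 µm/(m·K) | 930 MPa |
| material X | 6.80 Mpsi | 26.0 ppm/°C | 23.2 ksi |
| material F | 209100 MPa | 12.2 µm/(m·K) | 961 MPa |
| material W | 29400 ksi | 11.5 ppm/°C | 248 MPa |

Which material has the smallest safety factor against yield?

material W

In consistent units (E in GPa, α in ×10⁻⁶/K, σ_y in MPa):
  material C: E = 373.7, α = 8.21, σ_y = 361.0 → σ = 635 MPa, n = 0.569
  material J: E = 109.8, α = 9.11, σ_y = 930.0 → σ = 207 MPa, n = 4.49
  material X: E = 46.88, α = 26.0, σ_y = 160.0 → σ = 252 MPa, n = 0.634
  material F: E = 209.1, α = 12.2, σ_y = 961.0 → σ = 528 MPa, n = 1.82
  material W: E = 202.7, α = 11.5, σ_y = 248.0 → σ = 483 MPa, n = 0.514
The minimum is material W at n = 0.514.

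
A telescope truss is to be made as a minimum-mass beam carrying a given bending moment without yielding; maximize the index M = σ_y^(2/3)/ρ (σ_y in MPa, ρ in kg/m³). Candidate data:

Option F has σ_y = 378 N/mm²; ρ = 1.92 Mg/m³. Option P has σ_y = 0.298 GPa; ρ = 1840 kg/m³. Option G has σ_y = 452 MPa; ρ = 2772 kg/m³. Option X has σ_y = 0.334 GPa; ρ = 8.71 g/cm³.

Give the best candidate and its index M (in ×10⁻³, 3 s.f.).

option F, M = 27.2×10⁻³

Normalizing units and computing the index:
  option F: σ_y = 378.0 MPa, ρ = 1920 kg/m³
  option P: σ_y = 298.0 MPa, ρ = 1840 kg/m³
  option G: σ_y = 452.0 MPa, ρ = 2772 kg/m³
  option X: σ_y = 334.0 MPa, ρ = 8710 kg/m³
  option F: M = 27.2×10⁻³
  option P: M = 24.2×10⁻³
  option G: M = 21.2×10⁻³
  option X: M = 5.53×10⁻³
Highest index: option F.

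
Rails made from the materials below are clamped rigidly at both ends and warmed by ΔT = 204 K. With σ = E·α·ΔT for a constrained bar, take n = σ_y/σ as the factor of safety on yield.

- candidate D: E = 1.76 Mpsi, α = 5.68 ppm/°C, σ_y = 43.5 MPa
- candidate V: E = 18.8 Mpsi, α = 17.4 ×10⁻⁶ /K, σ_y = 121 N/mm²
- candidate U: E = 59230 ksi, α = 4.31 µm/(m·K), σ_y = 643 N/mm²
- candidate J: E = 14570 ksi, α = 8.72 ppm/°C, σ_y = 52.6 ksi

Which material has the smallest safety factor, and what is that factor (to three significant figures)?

candidate V, n = 0.263

Converting E to GPa, α to ×10⁻⁶/K, σ_y to MPa, then σ and n for each:
  candidate D: E = 12.13, α = 5.68, σ_y = 43.50 → σ = 14.1 MPa, n = 3.09
  candidate V: E = 129.6, α = 17.4, σ_y = 121.0 → σ = 460 MPa, n = 0.263
  candidate U: E = 408.4, α = 4.31, σ_y = 643.0 → σ = 359 MPa, n = 1.79
  candidate J: E = 100.5, α = 8.72, σ_y = 362.7 → σ = 179 MPa, n = 2.03
Smallest n: candidate V with n = 0.263.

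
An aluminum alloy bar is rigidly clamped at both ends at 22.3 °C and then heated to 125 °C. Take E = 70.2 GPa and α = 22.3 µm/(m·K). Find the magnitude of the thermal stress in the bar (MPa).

161 MPa

ΔT = 102.7 K. Constrained thermal stress σ = E·α·ΔT = 70.20×10³ MPa × 22.3×10⁻⁶ × 102.7 = 161 MPa (compressive).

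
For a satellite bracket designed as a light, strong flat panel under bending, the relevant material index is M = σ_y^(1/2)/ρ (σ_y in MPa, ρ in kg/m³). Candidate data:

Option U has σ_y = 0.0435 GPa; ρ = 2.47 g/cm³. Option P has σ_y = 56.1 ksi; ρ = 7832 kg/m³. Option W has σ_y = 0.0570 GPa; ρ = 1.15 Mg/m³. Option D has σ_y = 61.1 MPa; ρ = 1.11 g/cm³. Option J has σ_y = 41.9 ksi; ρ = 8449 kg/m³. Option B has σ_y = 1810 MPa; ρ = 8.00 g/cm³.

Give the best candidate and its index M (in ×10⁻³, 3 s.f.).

After converting to SI:
  option U: σ_y = 43.50 MPa, ρ = 2470 kg/m³
  option P: σ_y = 386.8 MPa, ρ = 7832 kg/m³
  option W: σ_y = 57.00 MPa, ρ = 1150 kg/m³
  option D: σ_y = 61.10 MPa, ρ = 1110 kg/m³
  option J: σ_y = 288.9 MPa, ρ = 8449 kg/m³
  option B: σ_y = 1810 MPa, ρ = 8000 kg/m³
  option D: M = 7.04×10⁻³
  option W: M = 6.57×10⁻³
  option B: M = 5.32×10⁻³
  option U: M = 2.67×10⁻³
  option P: M = 2.51×10⁻³
  option J: M = 2.01×10⁻³
Option D has the largest M.

option D, M = 7.04×10⁻³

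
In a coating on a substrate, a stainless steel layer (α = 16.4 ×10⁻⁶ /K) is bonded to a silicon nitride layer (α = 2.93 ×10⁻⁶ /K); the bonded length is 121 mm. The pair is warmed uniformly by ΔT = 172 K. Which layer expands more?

stainless steel

α(stainless steel) = 16.4×10⁻⁶/K vs α(silicon nitride) = 2.93×10⁻⁶/K.
Higher α expands more for the same ΔT: stainless steel.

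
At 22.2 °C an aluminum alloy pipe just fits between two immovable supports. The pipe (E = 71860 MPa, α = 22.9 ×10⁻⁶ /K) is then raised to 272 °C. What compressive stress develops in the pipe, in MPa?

E = 71860 MPa = 71.86 GPa.
ΔT = 249.8 K. Constrained thermal stress σ = E·α·ΔT = 71.86×10³ MPa × 22.9×10⁻⁶ × 249.8 = 411 MPa (compressive).

411 MPa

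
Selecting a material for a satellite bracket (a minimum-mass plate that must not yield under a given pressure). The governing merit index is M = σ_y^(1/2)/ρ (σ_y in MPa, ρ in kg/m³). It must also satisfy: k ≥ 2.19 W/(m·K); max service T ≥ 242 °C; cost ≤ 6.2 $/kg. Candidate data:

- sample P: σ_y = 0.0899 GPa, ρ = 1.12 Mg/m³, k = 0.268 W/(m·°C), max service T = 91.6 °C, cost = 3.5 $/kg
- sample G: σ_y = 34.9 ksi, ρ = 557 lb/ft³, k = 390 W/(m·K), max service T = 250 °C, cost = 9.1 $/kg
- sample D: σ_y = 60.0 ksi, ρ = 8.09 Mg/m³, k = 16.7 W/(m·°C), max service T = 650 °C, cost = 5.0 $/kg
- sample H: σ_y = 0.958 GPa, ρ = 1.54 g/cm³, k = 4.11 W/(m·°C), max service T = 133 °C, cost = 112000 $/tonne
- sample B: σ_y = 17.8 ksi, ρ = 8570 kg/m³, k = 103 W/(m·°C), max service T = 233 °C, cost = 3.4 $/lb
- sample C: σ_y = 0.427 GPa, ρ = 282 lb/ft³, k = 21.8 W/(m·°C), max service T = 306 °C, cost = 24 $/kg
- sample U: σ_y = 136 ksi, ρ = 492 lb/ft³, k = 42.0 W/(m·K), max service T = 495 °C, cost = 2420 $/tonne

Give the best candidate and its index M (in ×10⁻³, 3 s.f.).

Screen on constraints: k ≥ 2.19 W/(m·K); max service T ≥ 242 °C; cost ≤ 6.2 $/kg. Survivors: sample D, sample U.
After converting to SI:
  sample D: σ_y = 413.7 MPa, ρ = 8090 kg/m³
  sample U: σ_y = 937.7 MPa, ρ = 7881 kg/m³
  sample U: M = 3.89×10⁻³
  sample D: M = 2.51×10⁻³
Sample U has the largest M.

sample U, M = 3.89×10⁻³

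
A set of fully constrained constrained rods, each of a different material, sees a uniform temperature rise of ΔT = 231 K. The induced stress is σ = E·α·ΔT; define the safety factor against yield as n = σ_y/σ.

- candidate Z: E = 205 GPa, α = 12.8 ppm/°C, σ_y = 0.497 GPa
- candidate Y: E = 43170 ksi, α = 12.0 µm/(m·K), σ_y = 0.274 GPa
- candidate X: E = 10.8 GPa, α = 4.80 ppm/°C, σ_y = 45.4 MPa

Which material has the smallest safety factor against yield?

candidate Y

Converting E to GPa, α to ×10⁻⁶/K, σ_y to MPa, then σ and n for each:
  candidate Z: E = 205.0, α = 12.8, σ_y = 497.0 → σ = 606 MPa, n = 0.820
  candidate Y: E = 297.6, α = 12.0, σ_y = 274.0 → σ = 825 MPa, n = 0.332
  candidate X: E = 10.80, α = 4.80, σ_y = 45.40 → σ = 12.0 MPa, n = 3.79
Candidate Y has the lowest safety factor, n = 0.332.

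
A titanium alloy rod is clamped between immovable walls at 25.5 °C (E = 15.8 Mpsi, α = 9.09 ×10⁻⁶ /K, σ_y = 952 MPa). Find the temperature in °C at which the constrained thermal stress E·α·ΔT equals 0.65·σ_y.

650 °C

E = 15.8 Mpsi = 108.9 GPa.
E·α·ΔT = 618.8 MPa ⇒ ΔT = 618.8 / (108.9×10³ × 9.09×10⁻⁶) = 624.9 K.
T = 25.5 + 624.9 = 650.4 °C.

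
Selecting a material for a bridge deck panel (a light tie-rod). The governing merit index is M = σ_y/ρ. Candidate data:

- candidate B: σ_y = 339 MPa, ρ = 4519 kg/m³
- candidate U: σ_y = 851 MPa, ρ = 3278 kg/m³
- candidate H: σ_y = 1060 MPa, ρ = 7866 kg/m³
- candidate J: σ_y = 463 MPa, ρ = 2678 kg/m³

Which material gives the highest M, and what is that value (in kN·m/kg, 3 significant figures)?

Per-candidate index values:
  candidate U: M = 260 kN·m/kg
  candidate J: M = 173 kN·m/kg
  candidate H: M = 135 kN·m/kg
  candidate B: M = 75.0 kN·m/kg
The maximum is for candidate U.

candidate U, M = 260 kN·m/kg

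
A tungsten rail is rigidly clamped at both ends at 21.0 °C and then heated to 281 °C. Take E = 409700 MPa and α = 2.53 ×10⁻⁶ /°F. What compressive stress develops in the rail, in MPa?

E = 409700 MPa = 409.7 GPa.
α = 2.53×10⁻⁶/°F × 9/5 = 4.55×10⁻⁶/K.
ΔT = 260.0 K. Constrained thermal stress σ = E·α·ΔT = 409.7×10³ MPa × 4.55×10⁻⁶ × 260.0 = 485 MPa (compressive).

485 MPa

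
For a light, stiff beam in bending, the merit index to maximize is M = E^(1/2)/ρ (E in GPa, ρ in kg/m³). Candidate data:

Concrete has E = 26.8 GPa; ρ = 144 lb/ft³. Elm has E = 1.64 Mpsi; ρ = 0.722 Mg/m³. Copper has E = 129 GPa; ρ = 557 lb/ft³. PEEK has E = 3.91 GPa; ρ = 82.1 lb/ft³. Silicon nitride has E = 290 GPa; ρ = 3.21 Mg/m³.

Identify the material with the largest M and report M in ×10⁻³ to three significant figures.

silicon nitride, M = 5.31×10⁻³

After converting to SI:
  concrete: E = 26.80 GPa, ρ = 2307 kg/m³
  elm: E = 11.31 GPa, ρ = 722.0 kg/m³
  copper: E = 129.0 GPa, ρ = 8922 kg/m³
  PEEK: E = 3.910 GPa, ρ = 1315 kg/m³
  silicon nitride: E = 290.0 GPa, ρ = 3210 kg/m³
  silicon nitride: M = 5.31×10⁻³
  elm: M = 4.66×10⁻³
  concrete: M = 2.24×10⁻³
  PEEK: M = 1.50×10⁻³
  copper: M = 1.27×10⁻³
Silicon nitride has the largest M.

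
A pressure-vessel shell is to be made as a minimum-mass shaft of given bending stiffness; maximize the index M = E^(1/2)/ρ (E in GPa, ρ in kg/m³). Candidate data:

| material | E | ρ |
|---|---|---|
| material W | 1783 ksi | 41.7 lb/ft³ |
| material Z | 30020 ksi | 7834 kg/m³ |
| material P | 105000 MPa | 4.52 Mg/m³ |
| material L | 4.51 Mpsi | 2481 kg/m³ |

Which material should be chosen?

material W

Normalizing units and computing the index:
  material W: E = 12.29 GPa, ρ = 668.0 kg/m³
  material Z: E = 207.0 GPa, ρ = 7834 kg/m³
  material P: E = 105.0 GPa, ρ = 4520 kg/m³
  material L: E = 31.10 GPa, ρ = 2481 kg/m³
  material W: M = 5.25×10⁻³
  material P: M = 2.27×10⁻³
  material L: M = 2.25×10⁻³
  material Z: M = 1.84×10⁻³
Highest index: material W.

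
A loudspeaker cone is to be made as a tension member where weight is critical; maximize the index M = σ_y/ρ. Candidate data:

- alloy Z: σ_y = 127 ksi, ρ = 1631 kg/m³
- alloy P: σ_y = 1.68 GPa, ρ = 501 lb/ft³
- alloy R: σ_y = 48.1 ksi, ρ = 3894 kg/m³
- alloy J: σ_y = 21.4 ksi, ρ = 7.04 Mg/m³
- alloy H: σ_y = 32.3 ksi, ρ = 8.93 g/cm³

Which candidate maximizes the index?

Normalizing units and computing the index:
  alloy Z: σ_y = 875.6 MPa, ρ = 1631 kg/m³
  alloy P: σ_y = 1680 MPa, ρ = 8025 kg/m³
  alloy R: σ_y = 331.6 MPa, ρ = 3894 kg/m³
  alloy J: σ_y = 147.5 MPa, ρ = 7040 kg/m³
  alloy H: σ_y = 222.7 MPa, ρ = 8930 kg/m³
  alloy Z: M = 537 kN·m/kg
  alloy P: M = 209 kN·m/kg
  alloy R: M = 85.2 kN·m/kg
  alloy H: M = 24.9 kN·m/kg
  alloy J: M = 21.0 kN·m/kg
Alloy Z has the largest M.

alloy Z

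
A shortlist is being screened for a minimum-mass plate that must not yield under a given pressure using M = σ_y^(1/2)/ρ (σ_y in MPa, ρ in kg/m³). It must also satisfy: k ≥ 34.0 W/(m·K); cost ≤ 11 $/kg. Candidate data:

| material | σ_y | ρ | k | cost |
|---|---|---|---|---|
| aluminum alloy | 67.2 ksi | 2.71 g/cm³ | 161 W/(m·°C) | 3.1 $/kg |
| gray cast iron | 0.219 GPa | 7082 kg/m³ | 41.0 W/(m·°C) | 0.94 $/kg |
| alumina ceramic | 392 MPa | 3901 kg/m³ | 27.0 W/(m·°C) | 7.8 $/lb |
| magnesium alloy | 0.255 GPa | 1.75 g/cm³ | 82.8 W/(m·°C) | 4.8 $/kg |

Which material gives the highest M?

Screen on constraints: k ≥ 34.0 W/(m·K); cost ≤ 11 $/kg. Survivors: aluminum alloy, gray cast iron, magnesium alloy.
After converting to SI:
  aluminum alloy: σ_y = 463.3 MPa, ρ = 2710 kg/m³
  gray cast iron: σ_y = 219.0 MPa, ρ = 7082 kg/m³
  magnesium alloy: σ_y = 255.0 MPa, ρ = 1750 kg/m³
  magnesium alloy: M = 9.12×10⁻³
  aluminum alloy: M = 7.94×10⁻³
  gray cast iron: M = 2.09×10⁻³
Magnesium alloy ranks first.

magnesium alloy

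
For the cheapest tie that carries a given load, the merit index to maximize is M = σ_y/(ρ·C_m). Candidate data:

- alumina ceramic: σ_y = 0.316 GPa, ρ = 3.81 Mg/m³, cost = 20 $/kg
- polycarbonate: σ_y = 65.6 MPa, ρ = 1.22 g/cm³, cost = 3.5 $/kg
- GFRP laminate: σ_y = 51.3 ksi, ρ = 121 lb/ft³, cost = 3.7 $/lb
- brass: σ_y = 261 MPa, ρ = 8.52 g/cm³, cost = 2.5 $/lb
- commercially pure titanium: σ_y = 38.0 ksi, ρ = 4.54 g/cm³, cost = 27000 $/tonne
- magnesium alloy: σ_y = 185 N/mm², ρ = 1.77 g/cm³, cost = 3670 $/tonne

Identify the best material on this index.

Normalizing units and computing the index:
  alumina ceramic: σ_y = 316.0 MPa, ρ = 3810 kg/m³, cost = 20.00 $/kg
  polycarbonate: σ_y = 65.60 MPa, ρ = 1220 kg/m³, cost = 3.500 $/kg
  GFRP laminate: σ_y = 353.7 MPa, ρ = 1938 kg/m³, cost = 8.157 $/kg
  brass: σ_y = 261.0 MPa, ρ = 8520 kg/m³, cost = 5.511 $/kg
  commercially pure titanium: σ_y = 262.0 MPa, ρ = 4540 kg/m³, cost = 27.00 $/kg
  magnesium alloy: σ_y = 185.0 MPa, ρ = 1770 kg/m³, cost = 3.670 $/kg
  magnesium alloy: M = 28.5 kN·m per $
  GFRP laminate: M = 22.4 kN·m per $
  polycarbonate: M = 15.4 kN·m per $
  brass: M = 5.56 kN·m per $
  alumina ceramic: M = 4.15 kN·m per $
  commercially pure titanium: M = 2.14 kN·m per $
Highest index: magnesium alloy.

magnesium alloy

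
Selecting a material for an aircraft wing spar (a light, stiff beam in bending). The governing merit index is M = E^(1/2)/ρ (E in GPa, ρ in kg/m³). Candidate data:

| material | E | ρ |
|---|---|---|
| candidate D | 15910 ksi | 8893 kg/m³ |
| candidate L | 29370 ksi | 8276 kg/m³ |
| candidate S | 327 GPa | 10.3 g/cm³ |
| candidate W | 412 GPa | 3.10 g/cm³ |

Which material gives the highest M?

Convert each candidate to consistent units, then evaluate M:
  candidate D: E = 109.7 GPa, ρ = 8893 kg/m³
  candidate L: E = 202.5 GPa, ρ = 8276 kg/m³
  candidate S: E = 327.0 GPa, ρ = 10300 kg/m³
  candidate W: E = 412.0 GPa, ρ = 3100 kg/m³
  candidate W: M = 6.55×10⁻³
  candidate S: M = 1.76×10⁻³
  candidate L: M = 1.72×10⁻³
  candidate D: M = 1.18×10⁻³
The maximum is for candidate W.

candidate W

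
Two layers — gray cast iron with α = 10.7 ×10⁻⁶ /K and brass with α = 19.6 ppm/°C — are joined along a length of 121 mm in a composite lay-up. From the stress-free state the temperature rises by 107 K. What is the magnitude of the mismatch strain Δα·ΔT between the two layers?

9.52×10⁻⁴

Δα = |10.7 − 19.6|×10⁻⁶/K = 8.90×10⁻⁶/K.
Mismatch strain = Δα·ΔT = 8.90×10⁻⁶ × 107.0 = 9.52×10⁻⁴.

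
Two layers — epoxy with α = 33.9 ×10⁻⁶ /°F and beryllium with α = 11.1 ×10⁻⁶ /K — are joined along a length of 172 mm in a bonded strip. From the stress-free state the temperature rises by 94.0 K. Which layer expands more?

epoxy: α = 33.9×10⁻⁶/°F × 9/5 = 61.0×10⁻⁶/K.
α(epoxy) = 61.0×10⁻⁶/K vs α(beryllium) = 11.1×10⁻⁶/K.
Higher α expands more for the same ΔT: epoxy.

epoxy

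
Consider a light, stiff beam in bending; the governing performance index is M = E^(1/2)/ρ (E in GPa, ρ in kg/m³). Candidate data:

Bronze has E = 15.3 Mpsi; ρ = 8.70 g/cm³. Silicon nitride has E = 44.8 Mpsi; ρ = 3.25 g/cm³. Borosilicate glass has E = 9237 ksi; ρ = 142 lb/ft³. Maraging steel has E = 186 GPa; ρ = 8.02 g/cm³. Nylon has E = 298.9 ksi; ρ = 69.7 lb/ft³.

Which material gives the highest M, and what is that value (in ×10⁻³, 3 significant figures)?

silicon nitride, M = 5.41×10⁻³

In SI units:
  bronze: E = 105.5 GPa, ρ = 8700 kg/m³
  silicon nitride: E = 308.9 GPa, ρ = 3250 kg/m³
  borosilicate glass: E = 63.69 GPa, ρ = 2275 kg/m³
  maraging steel: E = 186.0 GPa, ρ = 8020 kg/m³
  nylon: E = 2.061 GPa, ρ = 1116 kg/m³
  silicon nitride: M = 5.41×10⁻³
  borosilicate glass: M = 3.51×10⁻³
  maraging steel: M = 1.70×10⁻³
  nylon: M = 1.29×10⁻³
  bronze: M = 1.18×10⁻³
Silicon nitride ranks first.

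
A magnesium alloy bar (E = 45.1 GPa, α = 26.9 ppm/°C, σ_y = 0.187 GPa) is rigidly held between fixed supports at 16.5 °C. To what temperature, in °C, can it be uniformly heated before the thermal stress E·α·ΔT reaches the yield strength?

σ_y = 0.187 GPa = 187.0 MPa.
E·α·ΔT = 187.0 MPa ⇒ ΔT = 187.0 / (45.10×10³ × 26.9×10⁻⁶) = 154.1 K.
T = 16.5 + 154.1 = 170.6 °C.

171 °C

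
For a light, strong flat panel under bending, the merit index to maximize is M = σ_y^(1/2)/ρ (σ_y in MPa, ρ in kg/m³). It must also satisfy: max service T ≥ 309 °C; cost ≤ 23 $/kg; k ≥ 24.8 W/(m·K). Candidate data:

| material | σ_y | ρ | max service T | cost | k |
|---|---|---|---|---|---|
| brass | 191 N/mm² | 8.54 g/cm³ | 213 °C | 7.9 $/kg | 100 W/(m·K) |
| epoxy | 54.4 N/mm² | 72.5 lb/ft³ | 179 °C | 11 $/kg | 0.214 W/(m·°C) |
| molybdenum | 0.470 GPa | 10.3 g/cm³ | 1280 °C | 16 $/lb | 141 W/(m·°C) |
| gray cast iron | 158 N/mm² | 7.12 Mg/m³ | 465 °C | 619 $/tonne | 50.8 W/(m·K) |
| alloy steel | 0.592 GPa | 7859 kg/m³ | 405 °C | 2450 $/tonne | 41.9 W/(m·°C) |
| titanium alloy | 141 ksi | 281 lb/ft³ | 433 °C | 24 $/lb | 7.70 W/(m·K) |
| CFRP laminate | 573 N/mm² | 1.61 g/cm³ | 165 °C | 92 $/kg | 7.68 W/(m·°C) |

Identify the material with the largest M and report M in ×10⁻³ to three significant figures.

Screen on constraints: max service T ≥ 309 °C; cost ≤ 23 $/kg; k ≥ 24.8 W/(m·K). Survivors: gray cast iron, alloy steel.
After converting to SI:
  gray cast iron: σ_y = 158.0 MPa, ρ = 7120 kg/m³
  alloy steel: σ_y = 592.0 MPa, ρ = 7859 kg/m³
  alloy steel: M = 3.10×10⁻³
  gray cast iron: M = 1.77×10⁻³
The maximum is for alloy steel.

alloy steel, M = 3.10×10⁻³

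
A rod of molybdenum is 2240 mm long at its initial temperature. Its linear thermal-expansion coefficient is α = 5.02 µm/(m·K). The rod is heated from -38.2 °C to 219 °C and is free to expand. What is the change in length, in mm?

2.89 mm

ΔT = 219 − (-38.2) = 257.2 K.
ΔL = α·L₀·ΔT = 5.02×10⁻⁶ × 2240 mm × 257.2 K = 2.89 mm.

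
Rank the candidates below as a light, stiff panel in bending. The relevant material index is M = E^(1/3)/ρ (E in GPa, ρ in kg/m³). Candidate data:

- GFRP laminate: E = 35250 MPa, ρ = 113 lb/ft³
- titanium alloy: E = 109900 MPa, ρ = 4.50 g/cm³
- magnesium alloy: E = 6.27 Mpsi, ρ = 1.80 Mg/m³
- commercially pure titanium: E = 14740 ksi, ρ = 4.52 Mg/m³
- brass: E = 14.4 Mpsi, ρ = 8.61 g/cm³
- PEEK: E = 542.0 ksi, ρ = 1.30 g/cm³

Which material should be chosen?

magnesium alloy

Normalizing units and computing the index:
  GFRP laminate: E = 35.25 GPa, ρ = 1810 kg/m³
  titanium alloy: E = 109.9 GPa, ρ = 4500 kg/m³
  magnesium alloy: E = 43.23 GPa, ρ = 1800 kg/m³
  commercially pure titanium: E = 101.6 GPa, ρ = 4520 kg/m³
  brass: E = 99.28 GPa, ρ = 8610 kg/m³
  PEEK: E = 3.737 GPa, ρ = 1300 kg/m³
  magnesium alloy: M = 1.95×10⁻³
  GFRP laminate: M = 1.81×10⁻³
  PEEK: M = 1.19×10⁻³
  titanium alloy: M = 1.06×10⁻³
  commercially pure titanium: M = 1.03×10⁻³
  brass: M = 0.538×10⁻³
Magnesium alloy has the largest M.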